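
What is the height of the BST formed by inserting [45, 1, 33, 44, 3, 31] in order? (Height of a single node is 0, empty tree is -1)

Insertion order: [45, 1, 33, 44, 3, 31]
Tree (level-order array): [45, 1, None, None, 33, 3, 44, None, 31]
Compute height bottom-up (empty subtree = -1):
  height(31) = 1 + max(-1, -1) = 0
  height(3) = 1 + max(-1, 0) = 1
  height(44) = 1 + max(-1, -1) = 0
  height(33) = 1 + max(1, 0) = 2
  height(1) = 1 + max(-1, 2) = 3
  height(45) = 1 + max(3, -1) = 4
Height = 4


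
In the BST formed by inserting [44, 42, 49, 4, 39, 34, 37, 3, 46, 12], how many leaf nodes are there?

Tree built from: [44, 42, 49, 4, 39, 34, 37, 3, 46, 12]
Tree (level-order array): [44, 42, 49, 4, None, 46, None, 3, 39, None, None, None, None, 34, None, 12, 37]
Rule: A leaf has 0 children.
Per-node child counts:
  node 44: 2 child(ren)
  node 42: 1 child(ren)
  node 4: 2 child(ren)
  node 3: 0 child(ren)
  node 39: 1 child(ren)
  node 34: 2 child(ren)
  node 12: 0 child(ren)
  node 37: 0 child(ren)
  node 49: 1 child(ren)
  node 46: 0 child(ren)
Matching nodes: [3, 12, 37, 46]
Count of leaf nodes: 4


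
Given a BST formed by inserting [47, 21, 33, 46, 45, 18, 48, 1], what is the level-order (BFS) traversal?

Tree insertion order: [47, 21, 33, 46, 45, 18, 48, 1]
Tree (level-order array): [47, 21, 48, 18, 33, None, None, 1, None, None, 46, None, None, 45]
BFS from the root, enqueuing left then right child of each popped node:
  queue [47] -> pop 47, enqueue [21, 48], visited so far: [47]
  queue [21, 48] -> pop 21, enqueue [18, 33], visited so far: [47, 21]
  queue [48, 18, 33] -> pop 48, enqueue [none], visited so far: [47, 21, 48]
  queue [18, 33] -> pop 18, enqueue [1], visited so far: [47, 21, 48, 18]
  queue [33, 1] -> pop 33, enqueue [46], visited so far: [47, 21, 48, 18, 33]
  queue [1, 46] -> pop 1, enqueue [none], visited so far: [47, 21, 48, 18, 33, 1]
  queue [46] -> pop 46, enqueue [45], visited so far: [47, 21, 48, 18, 33, 1, 46]
  queue [45] -> pop 45, enqueue [none], visited so far: [47, 21, 48, 18, 33, 1, 46, 45]
Result: [47, 21, 48, 18, 33, 1, 46, 45]


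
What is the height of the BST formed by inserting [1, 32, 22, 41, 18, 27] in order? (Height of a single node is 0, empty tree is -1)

Insertion order: [1, 32, 22, 41, 18, 27]
Tree (level-order array): [1, None, 32, 22, 41, 18, 27]
Compute height bottom-up (empty subtree = -1):
  height(18) = 1 + max(-1, -1) = 0
  height(27) = 1 + max(-1, -1) = 0
  height(22) = 1 + max(0, 0) = 1
  height(41) = 1 + max(-1, -1) = 0
  height(32) = 1 + max(1, 0) = 2
  height(1) = 1 + max(-1, 2) = 3
Height = 3


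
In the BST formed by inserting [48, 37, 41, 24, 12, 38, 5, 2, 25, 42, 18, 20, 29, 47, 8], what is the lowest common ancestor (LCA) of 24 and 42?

Tree insertion order: [48, 37, 41, 24, 12, 38, 5, 2, 25, 42, 18, 20, 29, 47, 8]
Tree (level-order array): [48, 37, None, 24, 41, 12, 25, 38, 42, 5, 18, None, 29, None, None, None, 47, 2, 8, None, 20]
In a BST, the LCA of p=24, q=42 is the first node v on the
root-to-leaf path with p <= v <= q (go left if both < v, right if both > v).
Walk from root:
  at 48: both 24 and 42 < 48, go left
  at 37: 24 <= 37 <= 42, this is the LCA
LCA = 37


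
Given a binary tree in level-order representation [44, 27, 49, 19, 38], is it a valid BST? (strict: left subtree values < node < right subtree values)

Level-order array: [44, 27, 49, 19, 38]
Validate using subtree bounds (lo, hi): at each node, require lo < value < hi,
then recurse left with hi=value and right with lo=value.
Preorder trace (stopping at first violation):
  at node 44 with bounds (-inf, +inf): OK
  at node 27 with bounds (-inf, 44): OK
  at node 19 with bounds (-inf, 27): OK
  at node 38 with bounds (27, 44): OK
  at node 49 with bounds (44, +inf): OK
No violation found at any node.
Result: Valid BST


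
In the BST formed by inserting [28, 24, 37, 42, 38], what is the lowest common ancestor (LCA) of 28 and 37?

Tree insertion order: [28, 24, 37, 42, 38]
Tree (level-order array): [28, 24, 37, None, None, None, 42, 38]
In a BST, the LCA of p=28, q=37 is the first node v on the
root-to-leaf path with p <= v <= q (go left if both < v, right if both > v).
Walk from root:
  at 28: 28 <= 28 <= 37, this is the LCA
LCA = 28


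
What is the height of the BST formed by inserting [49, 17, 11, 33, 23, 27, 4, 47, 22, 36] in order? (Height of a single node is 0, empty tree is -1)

Insertion order: [49, 17, 11, 33, 23, 27, 4, 47, 22, 36]
Tree (level-order array): [49, 17, None, 11, 33, 4, None, 23, 47, None, None, 22, 27, 36]
Compute height bottom-up (empty subtree = -1):
  height(4) = 1 + max(-1, -1) = 0
  height(11) = 1 + max(0, -1) = 1
  height(22) = 1 + max(-1, -1) = 0
  height(27) = 1 + max(-1, -1) = 0
  height(23) = 1 + max(0, 0) = 1
  height(36) = 1 + max(-1, -1) = 0
  height(47) = 1 + max(0, -1) = 1
  height(33) = 1 + max(1, 1) = 2
  height(17) = 1 + max(1, 2) = 3
  height(49) = 1 + max(3, -1) = 4
Height = 4


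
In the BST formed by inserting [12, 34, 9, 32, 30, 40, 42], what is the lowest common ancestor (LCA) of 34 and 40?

Tree insertion order: [12, 34, 9, 32, 30, 40, 42]
Tree (level-order array): [12, 9, 34, None, None, 32, 40, 30, None, None, 42]
In a BST, the LCA of p=34, q=40 is the first node v on the
root-to-leaf path with p <= v <= q (go left if both < v, right if both > v).
Walk from root:
  at 12: both 34 and 40 > 12, go right
  at 34: 34 <= 34 <= 40, this is the LCA
LCA = 34


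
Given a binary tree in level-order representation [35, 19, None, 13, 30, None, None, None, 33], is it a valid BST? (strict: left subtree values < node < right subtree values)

Level-order array: [35, 19, None, 13, 30, None, None, None, 33]
Validate using subtree bounds (lo, hi): at each node, require lo < value < hi,
then recurse left with hi=value and right with lo=value.
Preorder trace (stopping at first violation):
  at node 35 with bounds (-inf, +inf): OK
  at node 19 with bounds (-inf, 35): OK
  at node 13 with bounds (-inf, 19): OK
  at node 30 with bounds (19, 35): OK
  at node 33 with bounds (30, 35): OK
No violation found at any node.
Result: Valid BST


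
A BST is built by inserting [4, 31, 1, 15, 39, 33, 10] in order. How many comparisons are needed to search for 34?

Search path for 34: 4 -> 31 -> 39 -> 33
Found: False
Comparisons: 4


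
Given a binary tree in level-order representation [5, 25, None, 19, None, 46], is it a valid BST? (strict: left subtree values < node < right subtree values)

Level-order array: [5, 25, None, 19, None, 46]
Validate using subtree bounds (lo, hi): at each node, require lo < value < hi,
then recurse left with hi=value and right with lo=value.
Preorder trace (stopping at first violation):
  at node 5 with bounds (-inf, +inf): OK
  at node 25 with bounds (-inf, 5): VIOLATION
Node 25 violates its bound: not (-inf < 25 < 5).
Result: Not a valid BST


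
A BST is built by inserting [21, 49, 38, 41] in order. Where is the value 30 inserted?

Starting tree (level order): [21, None, 49, 38, None, None, 41]
Insertion path: 21 -> 49 -> 38
Result: insert 30 as left child of 38
Final tree (level order): [21, None, 49, 38, None, 30, 41]


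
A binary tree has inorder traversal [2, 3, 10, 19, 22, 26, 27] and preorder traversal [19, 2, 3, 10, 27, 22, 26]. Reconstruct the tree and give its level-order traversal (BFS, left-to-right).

Inorder:  [2, 3, 10, 19, 22, 26, 27]
Preorder: [19, 2, 3, 10, 27, 22, 26]
Algorithm: preorder visits root first, so consume preorder in order;
for each root, split the current inorder slice at that value into
left-subtree inorder and right-subtree inorder, then recurse.
Recursive splits:
  root=19; inorder splits into left=[2, 3, 10], right=[22, 26, 27]
  root=2; inorder splits into left=[], right=[3, 10]
  root=3; inorder splits into left=[], right=[10]
  root=10; inorder splits into left=[], right=[]
  root=27; inorder splits into left=[22, 26], right=[]
  root=22; inorder splits into left=[], right=[26]
  root=26; inorder splits into left=[], right=[]
Reconstructed level-order: [19, 2, 27, 3, 22, 10, 26]


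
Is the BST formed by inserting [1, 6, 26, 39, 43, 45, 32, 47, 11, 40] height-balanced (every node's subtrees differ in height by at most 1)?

Tree (level-order array): [1, None, 6, None, 26, 11, 39, None, None, 32, 43, None, None, 40, 45, None, None, None, 47]
Definition: a tree is height-balanced if, at every node, |h(left) - h(right)| <= 1 (empty subtree has height -1).
Bottom-up per-node check:
  node 11: h_left=-1, h_right=-1, diff=0 [OK], height=0
  node 32: h_left=-1, h_right=-1, diff=0 [OK], height=0
  node 40: h_left=-1, h_right=-1, diff=0 [OK], height=0
  node 47: h_left=-1, h_right=-1, diff=0 [OK], height=0
  node 45: h_left=-1, h_right=0, diff=1 [OK], height=1
  node 43: h_left=0, h_right=1, diff=1 [OK], height=2
  node 39: h_left=0, h_right=2, diff=2 [FAIL (|0-2|=2 > 1)], height=3
  node 26: h_left=0, h_right=3, diff=3 [FAIL (|0-3|=3 > 1)], height=4
  node 6: h_left=-1, h_right=4, diff=5 [FAIL (|-1-4|=5 > 1)], height=5
  node 1: h_left=-1, h_right=5, diff=6 [FAIL (|-1-5|=6 > 1)], height=6
Node 39 violates the condition: |0 - 2| = 2 > 1.
Result: Not balanced


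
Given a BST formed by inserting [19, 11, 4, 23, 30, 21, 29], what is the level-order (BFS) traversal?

Tree insertion order: [19, 11, 4, 23, 30, 21, 29]
Tree (level-order array): [19, 11, 23, 4, None, 21, 30, None, None, None, None, 29]
BFS from the root, enqueuing left then right child of each popped node:
  queue [19] -> pop 19, enqueue [11, 23], visited so far: [19]
  queue [11, 23] -> pop 11, enqueue [4], visited so far: [19, 11]
  queue [23, 4] -> pop 23, enqueue [21, 30], visited so far: [19, 11, 23]
  queue [4, 21, 30] -> pop 4, enqueue [none], visited so far: [19, 11, 23, 4]
  queue [21, 30] -> pop 21, enqueue [none], visited so far: [19, 11, 23, 4, 21]
  queue [30] -> pop 30, enqueue [29], visited so far: [19, 11, 23, 4, 21, 30]
  queue [29] -> pop 29, enqueue [none], visited so far: [19, 11, 23, 4, 21, 30, 29]
Result: [19, 11, 23, 4, 21, 30, 29]


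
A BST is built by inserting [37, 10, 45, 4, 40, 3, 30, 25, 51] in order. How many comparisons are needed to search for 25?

Search path for 25: 37 -> 10 -> 30 -> 25
Found: True
Comparisons: 4


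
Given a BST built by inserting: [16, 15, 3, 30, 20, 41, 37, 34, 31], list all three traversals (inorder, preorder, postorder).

Tree insertion order: [16, 15, 3, 30, 20, 41, 37, 34, 31]
Tree (level-order array): [16, 15, 30, 3, None, 20, 41, None, None, None, None, 37, None, 34, None, 31]
Inorder (L, root, R): [3, 15, 16, 20, 30, 31, 34, 37, 41]
Preorder (root, L, R): [16, 15, 3, 30, 20, 41, 37, 34, 31]
Postorder (L, R, root): [3, 15, 20, 31, 34, 37, 41, 30, 16]


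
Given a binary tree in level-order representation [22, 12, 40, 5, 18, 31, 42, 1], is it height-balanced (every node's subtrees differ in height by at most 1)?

Tree (level-order array): [22, 12, 40, 5, 18, 31, 42, 1]
Definition: a tree is height-balanced if, at every node, |h(left) - h(right)| <= 1 (empty subtree has height -1).
Bottom-up per-node check:
  node 1: h_left=-1, h_right=-1, diff=0 [OK], height=0
  node 5: h_left=0, h_right=-1, diff=1 [OK], height=1
  node 18: h_left=-1, h_right=-1, diff=0 [OK], height=0
  node 12: h_left=1, h_right=0, diff=1 [OK], height=2
  node 31: h_left=-1, h_right=-1, diff=0 [OK], height=0
  node 42: h_left=-1, h_right=-1, diff=0 [OK], height=0
  node 40: h_left=0, h_right=0, diff=0 [OK], height=1
  node 22: h_left=2, h_right=1, diff=1 [OK], height=3
All nodes satisfy the balance condition.
Result: Balanced


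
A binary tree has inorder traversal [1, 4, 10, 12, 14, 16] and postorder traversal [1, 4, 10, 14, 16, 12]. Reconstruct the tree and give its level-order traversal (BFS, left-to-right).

Inorder:   [1, 4, 10, 12, 14, 16]
Postorder: [1, 4, 10, 14, 16, 12]
Algorithm: postorder visits root last, so walk postorder right-to-left;
each value is the root of the current inorder slice — split it at that
value, recurse on the right subtree first, then the left.
Recursive splits:
  root=12; inorder splits into left=[1, 4, 10], right=[14, 16]
  root=16; inorder splits into left=[14], right=[]
  root=14; inorder splits into left=[], right=[]
  root=10; inorder splits into left=[1, 4], right=[]
  root=4; inorder splits into left=[1], right=[]
  root=1; inorder splits into left=[], right=[]
Reconstructed level-order: [12, 10, 16, 4, 14, 1]


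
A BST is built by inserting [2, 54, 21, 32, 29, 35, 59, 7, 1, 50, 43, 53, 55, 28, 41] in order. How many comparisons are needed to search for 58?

Search path for 58: 2 -> 54 -> 59 -> 55
Found: False
Comparisons: 4


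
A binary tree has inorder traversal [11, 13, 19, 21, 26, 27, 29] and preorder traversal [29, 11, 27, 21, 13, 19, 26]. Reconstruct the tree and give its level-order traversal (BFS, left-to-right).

Inorder:  [11, 13, 19, 21, 26, 27, 29]
Preorder: [29, 11, 27, 21, 13, 19, 26]
Algorithm: preorder visits root first, so consume preorder in order;
for each root, split the current inorder slice at that value into
left-subtree inorder and right-subtree inorder, then recurse.
Recursive splits:
  root=29; inorder splits into left=[11, 13, 19, 21, 26, 27], right=[]
  root=11; inorder splits into left=[], right=[13, 19, 21, 26, 27]
  root=27; inorder splits into left=[13, 19, 21, 26], right=[]
  root=21; inorder splits into left=[13, 19], right=[26]
  root=13; inorder splits into left=[], right=[19]
  root=19; inorder splits into left=[], right=[]
  root=26; inorder splits into left=[], right=[]
Reconstructed level-order: [29, 11, 27, 21, 13, 26, 19]


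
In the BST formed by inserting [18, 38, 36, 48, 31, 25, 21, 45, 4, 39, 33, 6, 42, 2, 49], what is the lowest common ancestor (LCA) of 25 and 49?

Tree insertion order: [18, 38, 36, 48, 31, 25, 21, 45, 4, 39, 33, 6, 42, 2, 49]
Tree (level-order array): [18, 4, 38, 2, 6, 36, 48, None, None, None, None, 31, None, 45, 49, 25, 33, 39, None, None, None, 21, None, None, None, None, 42]
In a BST, the LCA of p=25, q=49 is the first node v on the
root-to-leaf path with p <= v <= q (go left if both < v, right if both > v).
Walk from root:
  at 18: both 25 and 49 > 18, go right
  at 38: 25 <= 38 <= 49, this is the LCA
LCA = 38


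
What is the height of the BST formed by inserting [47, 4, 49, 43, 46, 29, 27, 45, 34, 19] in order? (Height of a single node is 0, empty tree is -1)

Insertion order: [47, 4, 49, 43, 46, 29, 27, 45, 34, 19]
Tree (level-order array): [47, 4, 49, None, 43, None, None, 29, 46, 27, 34, 45, None, 19]
Compute height bottom-up (empty subtree = -1):
  height(19) = 1 + max(-1, -1) = 0
  height(27) = 1 + max(0, -1) = 1
  height(34) = 1 + max(-1, -1) = 0
  height(29) = 1 + max(1, 0) = 2
  height(45) = 1 + max(-1, -1) = 0
  height(46) = 1 + max(0, -1) = 1
  height(43) = 1 + max(2, 1) = 3
  height(4) = 1 + max(-1, 3) = 4
  height(49) = 1 + max(-1, -1) = 0
  height(47) = 1 + max(4, 0) = 5
Height = 5


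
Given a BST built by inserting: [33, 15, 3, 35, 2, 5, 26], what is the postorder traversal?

Tree insertion order: [33, 15, 3, 35, 2, 5, 26]
Tree (level-order array): [33, 15, 35, 3, 26, None, None, 2, 5]
Postorder traversal: [2, 5, 3, 26, 15, 35, 33]


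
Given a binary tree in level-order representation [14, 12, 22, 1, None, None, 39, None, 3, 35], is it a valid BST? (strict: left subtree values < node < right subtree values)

Level-order array: [14, 12, 22, 1, None, None, 39, None, 3, 35]
Validate using subtree bounds (lo, hi): at each node, require lo < value < hi,
then recurse left with hi=value and right with lo=value.
Preorder trace (stopping at first violation):
  at node 14 with bounds (-inf, +inf): OK
  at node 12 with bounds (-inf, 14): OK
  at node 1 with bounds (-inf, 12): OK
  at node 3 with bounds (1, 12): OK
  at node 22 with bounds (14, +inf): OK
  at node 39 with bounds (22, +inf): OK
  at node 35 with bounds (22, 39): OK
No violation found at any node.
Result: Valid BST


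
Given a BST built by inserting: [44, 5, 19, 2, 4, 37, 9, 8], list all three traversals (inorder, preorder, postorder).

Tree insertion order: [44, 5, 19, 2, 4, 37, 9, 8]
Tree (level-order array): [44, 5, None, 2, 19, None, 4, 9, 37, None, None, 8]
Inorder (L, root, R): [2, 4, 5, 8, 9, 19, 37, 44]
Preorder (root, L, R): [44, 5, 2, 4, 19, 9, 8, 37]
Postorder (L, R, root): [4, 2, 8, 9, 37, 19, 5, 44]


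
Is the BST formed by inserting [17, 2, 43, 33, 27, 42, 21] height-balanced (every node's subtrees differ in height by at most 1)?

Tree (level-order array): [17, 2, 43, None, None, 33, None, 27, 42, 21]
Definition: a tree is height-balanced if, at every node, |h(left) - h(right)| <= 1 (empty subtree has height -1).
Bottom-up per-node check:
  node 2: h_left=-1, h_right=-1, diff=0 [OK], height=0
  node 21: h_left=-1, h_right=-1, diff=0 [OK], height=0
  node 27: h_left=0, h_right=-1, diff=1 [OK], height=1
  node 42: h_left=-1, h_right=-1, diff=0 [OK], height=0
  node 33: h_left=1, h_right=0, diff=1 [OK], height=2
  node 43: h_left=2, h_right=-1, diff=3 [FAIL (|2--1|=3 > 1)], height=3
  node 17: h_left=0, h_right=3, diff=3 [FAIL (|0-3|=3 > 1)], height=4
Node 43 violates the condition: |2 - -1| = 3 > 1.
Result: Not balanced


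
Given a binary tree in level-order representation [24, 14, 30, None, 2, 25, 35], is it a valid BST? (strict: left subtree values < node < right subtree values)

Level-order array: [24, 14, 30, None, 2, 25, 35]
Validate using subtree bounds (lo, hi): at each node, require lo < value < hi,
then recurse left with hi=value and right with lo=value.
Preorder trace (stopping at first violation):
  at node 24 with bounds (-inf, +inf): OK
  at node 14 with bounds (-inf, 24): OK
  at node 2 with bounds (14, 24): VIOLATION
Node 2 violates its bound: not (14 < 2 < 24).
Result: Not a valid BST


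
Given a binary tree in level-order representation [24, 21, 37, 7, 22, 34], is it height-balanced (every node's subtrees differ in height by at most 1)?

Tree (level-order array): [24, 21, 37, 7, 22, 34]
Definition: a tree is height-balanced if, at every node, |h(left) - h(right)| <= 1 (empty subtree has height -1).
Bottom-up per-node check:
  node 7: h_left=-1, h_right=-1, diff=0 [OK], height=0
  node 22: h_left=-1, h_right=-1, diff=0 [OK], height=0
  node 21: h_left=0, h_right=0, diff=0 [OK], height=1
  node 34: h_left=-1, h_right=-1, diff=0 [OK], height=0
  node 37: h_left=0, h_right=-1, diff=1 [OK], height=1
  node 24: h_left=1, h_right=1, diff=0 [OK], height=2
All nodes satisfy the balance condition.
Result: Balanced


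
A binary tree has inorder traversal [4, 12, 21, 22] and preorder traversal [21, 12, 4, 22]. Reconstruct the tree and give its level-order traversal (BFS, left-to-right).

Inorder:  [4, 12, 21, 22]
Preorder: [21, 12, 4, 22]
Algorithm: preorder visits root first, so consume preorder in order;
for each root, split the current inorder slice at that value into
left-subtree inorder and right-subtree inorder, then recurse.
Recursive splits:
  root=21; inorder splits into left=[4, 12], right=[22]
  root=12; inorder splits into left=[4], right=[]
  root=4; inorder splits into left=[], right=[]
  root=22; inorder splits into left=[], right=[]
Reconstructed level-order: [21, 12, 22, 4]


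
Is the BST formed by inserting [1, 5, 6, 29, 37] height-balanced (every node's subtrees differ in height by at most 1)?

Tree (level-order array): [1, None, 5, None, 6, None, 29, None, 37]
Definition: a tree is height-balanced if, at every node, |h(left) - h(right)| <= 1 (empty subtree has height -1).
Bottom-up per-node check:
  node 37: h_left=-1, h_right=-1, diff=0 [OK], height=0
  node 29: h_left=-1, h_right=0, diff=1 [OK], height=1
  node 6: h_left=-1, h_right=1, diff=2 [FAIL (|-1-1|=2 > 1)], height=2
  node 5: h_left=-1, h_right=2, diff=3 [FAIL (|-1-2|=3 > 1)], height=3
  node 1: h_left=-1, h_right=3, diff=4 [FAIL (|-1-3|=4 > 1)], height=4
Node 6 violates the condition: |-1 - 1| = 2 > 1.
Result: Not balanced


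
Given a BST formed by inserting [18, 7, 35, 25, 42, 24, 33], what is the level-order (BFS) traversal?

Tree insertion order: [18, 7, 35, 25, 42, 24, 33]
Tree (level-order array): [18, 7, 35, None, None, 25, 42, 24, 33]
BFS from the root, enqueuing left then right child of each popped node:
  queue [18] -> pop 18, enqueue [7, 35], visited so far: [18]
  queue [7, 35] -> pop 7, enqueue [none], visited so far: [18, 7]
  queue [35] -> pop 35, enqueue [25, 42], visited so far: [18, 7, 35]
  queue [25, 42] -> pop 25, enqueue [24, 33], visited so far: [18, 7, 35, 25]
  queue [42, 24, 33] -> pop 42, enqueue [none], visited so far: [18, 7, 35, 25, 42]
  queue [24, 33] -> pop 24, enqueue [none], visited so far: [18, 7, 35, 25, 42, 24]
  queue [33] -> pop 33, enqueue [none], visited so far: [18, 7, 35, 25, 42, 24, 33]
Result: [18, 7, 35, 25, 42, 24, 33]


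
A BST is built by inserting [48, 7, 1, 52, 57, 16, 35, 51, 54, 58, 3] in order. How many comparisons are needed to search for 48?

Search path for 48: 48
Found: True
Comparisons: 1


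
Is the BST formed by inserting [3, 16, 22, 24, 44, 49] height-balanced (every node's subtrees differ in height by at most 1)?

Tree (level-order array): [3, None, 16, None, 22, None, 24, None, 44, None, 49]
Definition: a tree is height-balanced if, at every node, |h(left) - h(right)| <= 1 (empty subtree has height -1).
Bottom-up per-node check:
  node 49: h_left=-1, h_right=-1, diff=0 [OK], height=0
  node 44: h_left=-1, h_right=0, diff=1 [OK], height=1
  node 24: h_left=-1, h_right=1, diff=2 [FAIL (|-1-1|=2 > 1)], height=2
  node 22: h_left=-1, h_right=2, diff=3 [FAIL (|-1-2|=3 > 1)], height=3
  node 16: h_left=-1, h_right=3, diff=4 [FAIL (|-1-3|=4 > 1)], height=4
  node 3: h_left=-1, h_right=4, diff=5 [FAIL (|-1-4|=5 > 1)], height=5
Node 24 violates the condition: |-1 - 1| = 2 > 1.
Result: Not balanced


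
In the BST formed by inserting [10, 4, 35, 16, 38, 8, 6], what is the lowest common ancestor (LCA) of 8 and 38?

Tree insertion order: [10, 4, 35, 16, 38, 8, 6]
Tree (level-order array): [10, 4, 35, None, 8, 16, 38, 6]
In a BST, the LCA of p=8, q=38 is the first node v on the
root-to-leaf path with p <= v <= q (go left if both < v, right if both > v).
Walk from root:
  at 10: 8 <= 10 <= 38, this is the LCA
LCA = 10


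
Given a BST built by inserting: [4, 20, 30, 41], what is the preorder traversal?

Tree insertion order: [4, 20, 30, 41]
Tree (level-order array): [4, None, 20, None, 30, None, 41]
Preorder traversal: [4, 20, 30, 41]


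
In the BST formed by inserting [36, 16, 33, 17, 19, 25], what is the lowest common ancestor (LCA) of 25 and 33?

Tree insertion order: [36, 16, 33, 17, 19, 25]
Tree (level-order array): [36, 16, None, None, 33, 17, None, None, 19, None, 25]
In a BST, the LCA of p=25, q=33 is the first node v on the
root-to-leaf path with p <= v <= q (go left if both < v, right if both > v).
Walk from root:
  at 36: both 25 and 33 < 36, go left
  at 16: both 25 and 33 > 16, go right
  at 33: 25 <= 33 <= 33, this is the LCA
LCA = 33


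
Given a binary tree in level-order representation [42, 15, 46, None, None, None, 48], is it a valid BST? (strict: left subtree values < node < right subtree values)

Level-order array: [42, 15, 46, None, None, None, 48]
Validate using subtree bounds (lo, hi): at each node, require lo < value < hi,
then recurse left with hi=value and right with lo=value.
Preorder trace (stopping at first violation):
  at node 42 with bounds (-inf, +inf): OK
  at node 15 with bounds (-inf, 42): OK
  at node 46 with bounds (42, +inf): OK
  at node 48 with bounds (46, +inf): OK
No violation found at any node.
Result: Valid BST


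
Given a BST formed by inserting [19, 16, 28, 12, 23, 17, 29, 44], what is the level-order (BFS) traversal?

Tree insertion order: [19, 16, 28, 12, 23, 17, 29, 44]
Tree (level-order array): [19, 16, 28, 12, 17, 23, 29, None, None, None, None, None, None, None, 44]
BFS from the root, enqueuing left then right child of each popped node:
  queue [19] -> pop 19, enqueue [16, 28], visited so far: [19]
  queue [16, 28] -> pop 16, enqueue [12, 17], visited so far: [19, 16]
  queue [28, 12, 17] -> pop 28, enqueue [23, 29], visited so far: [19, 16, 28]
  queue [12, 17, 23, 29] -> pop 12, enqueue [none], visited so far: [19, 16, 28, 12]
  queue [17, 23, 29] -> pop 17, enqueue [none], visited so far: [19, 16, 28, 12, 17]
  queue [23, 29] -> pop 23, enqueue [none], visited so far: [19, 16, 28, 12, 17, 23]
  queue [29] -> pop 29, enqueue [44], visited so far: [19, 16, 28, 12, 17, 23, 29]
  queue [44] -> pop 44, enqueue [none], visited so far: [19, 16, 28, 12, 17, 23, 29, 44]
Result: [19, 16, 28, 12, 17, 23, 29, 44]


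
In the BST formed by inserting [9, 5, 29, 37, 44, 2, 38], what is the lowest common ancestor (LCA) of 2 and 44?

Tree insertion order: [9, 5, 29, 37, 44, 2, 38]
Tree (level-order array): [9, 5, 29, 2, None, None, 37, None, None, None, 44, 38]
In a BST, the LCA of p=2, q=44 is the first node v on the
root-to-leaf path with p <= v <= q (go left if both < v, right if both > v).
Walk from root:
  at 9: 2 <= 9 <= 44, this is the LCA
LCA = 9


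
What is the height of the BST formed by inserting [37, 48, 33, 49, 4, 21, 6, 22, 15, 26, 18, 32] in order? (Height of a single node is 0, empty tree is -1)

Insertion order: [37, 48, 33, 49, 4, 21, 6, 22, 15, 26, 18, 32]
Tree (level-order array): [37, 33, 48, 4, None, None, 49, None, 21, None, None, 6, 22, None, 15, None, 26, None, 18, None, 32]
Compute height bottom-up (empty subtree = -1):
  height(18) = 1 + max(-1, -1) = 0
  height(15) = 1 + max(-1, 0) = 1
  height(6) = 1 + max(-1, 1) = 2
  height(32) = 1 + max(-1, -1) = 0
  height(26) = 1 + max(-1, 0) = 1
  height(22) = 1 + max(-1, 1) = 2
  height(21) = 1 + max(2, 2) = 3
  height(4) = 1 + max(-1, 3) = 4
  height(33) = 1 + max(4, -1) = 5
  height(49) = 1 + max(-1, -1) = 0
  height(48) = 1 + max(-1, 0) = 1
  height(37) = 1 + max(5, 1) = 6
Height = 6


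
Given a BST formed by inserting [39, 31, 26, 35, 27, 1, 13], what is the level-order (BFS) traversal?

Tree insertion order: [39, 31, 26, 35, 27, 1, 13]
Tree (level-order array): [39, 31, None, 26, 35, 1, 27, None, None, None, 13]
BFS from the root, enqueuing left then right child of each popped node:
  queue [39] -> pop 39, enqueue [31], visited so far: [39]
  queue [31] -> pop 31, enqueue [26, 35], visited so far: [39, 31]
  queue [26, 35] -> pop 26, enqueue [1, 27], visited so far: [39, 31, 26]
  queue [35, 1, 27] -> pop 35, enqueue [none], visited so far: [39, 31, 26, 35]
  queue [1, 27] -> pop 1, enqueue [13], visited so far: [39, 31, 26, 35, 1]
  queue [27, 13] -> pop 27, enqueue [none], visited so far: [39, 31, 26, 35, 1, 27]
  queue [13] -> pop 13, enqueue [none], visited so far: [39, 31, 26, 35, 1, 27, 13]
Result: [39, 31, 26, 35, 1, 27, 13]


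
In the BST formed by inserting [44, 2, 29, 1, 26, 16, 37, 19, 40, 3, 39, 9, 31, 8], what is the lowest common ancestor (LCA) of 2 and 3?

Tree insertion order: [44, 2, 29, 1, 26, 16, 37, 19, 40, 3, 39, 9, 31, 8]
Tree (level-order array): [44, 2, None, 1, 29, None, None, 26, 37, 16, None, 31, 40, 3, 19, None, None, 39, None, None, 9, None, None, None, None, 8]
In a BST, the LCA of p=2, q=3 is the first node v on the
root-to-leaf path with p <= v <= q (go left if both < v, right if both > v).
Walk from root:
  at 44: both 2 and 3 < 44, go left
  at 2: 2 <= 2 <= 3, this is the LCA
LCA = 2


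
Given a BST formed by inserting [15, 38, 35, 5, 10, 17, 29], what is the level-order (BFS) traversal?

Tree insertion order: [15, 38, 35, 5, 10, 17, 29]
Tree (level-order array): [15, 5, 38, None, 10, 35, None, None, None, 17, None, None, 29]
BFS from the root, enqueuing left then right child of each popped node:
  queue [15] -> pop 15, enqueue [5, 38], visited so far: [15]
  queue [5, 38] -> pop 5, enqueue [10], visited so far: [15, 5]
  queue [38, 10] -> pop 38, enqueue [35], visited so far: [15, 5, 38]
  queue [10, 35] -> pop 10, enqueue [none], visited so far: [15, 5, 38, 10]
  queue [35] -> pop 35, enqueue [17], visited so far: [15, 5, 38, 10, 35]
  queue [17] -> pop 17, enqueue [29], visited so far: [15, 5, 38, 10, 35, 17]
  queue [29] -> pop 29, enqueue [none], visited so far: [15, 5, 38, 10, 35, 17, 29]
Result: [15, 5, 38, 10, 35, 17, 29]


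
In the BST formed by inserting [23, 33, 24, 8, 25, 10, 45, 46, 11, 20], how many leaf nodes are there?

Tree built from: [23, 33, 24, 8, 25, 10, 45, 46, 11, 20]
Tree (level-order array): [23, 8, 33, None, 10, 24, 45, None, 11, None, 25, None, 46, None, 20]
Rule: A leaf has 0 children.
Per-node child counts:
  node 23: 2 child(ren)
  node 8: 1 child(ren)
  node 10: 1 child(ren)
  node 11: 1 child(ren)
  node 20: 0 child(ren)
  node 33: 2 child(ren)
  node 24: 1 child(ren)
  node 25: 0 child(ren)
  node 45: 1 child(ren)
  node 46: 0 child(ren)
Matching nodes: [20, 25, 46]
Count of leaf nodes: 3


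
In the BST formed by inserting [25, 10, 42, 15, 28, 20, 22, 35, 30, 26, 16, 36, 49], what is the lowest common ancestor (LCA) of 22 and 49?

Tree insertion order: [25, 10, 42, 15, 28, 20, 22, 35, 30, 26, 16, 36, 49]
Tree (level-order array): [25, 10, 42, None, 15, 28, 49, None, 20, 26, 35, None, None, 16, 22, None, None, 30, 36]
In a BST, the LCA of p=22, q=49 is the first node v on the
root-to-leaf path with p <= v <= q (go left if both < v, right if both > v).
Walk from root:
  at 25: 22 <= 25 <= 49, this is the LCA
LCA = 25


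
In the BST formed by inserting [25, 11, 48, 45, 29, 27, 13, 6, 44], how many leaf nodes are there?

Tree built from: [25, 11, 48, 45, 29, 27, 13, 6, 44]
Tree (level-order array): [25, 11, 48, 6, 13, 45, None, None, None, None, None, 29, None, 27, 44]
Rule: A leaf has 0 children.
Per-node child counts:
  node 25: 2 child(ren)
  node 11: 2 child(ren)
  node 6: 0 child(ren)
  node 13: 0 child(ren)
  node 48: 1 child(ren)
  node 45: 1 child(ren)
  node 29: 2 child(ren)
  node 27: 0 child(ren)
  node 44: 0 child(ren)
Matching nodes: [6, 13, 27, 44]
Count of leaf nodes: 4


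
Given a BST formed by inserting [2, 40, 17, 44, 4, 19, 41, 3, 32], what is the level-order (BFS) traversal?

Tree insertion order: [2, 40, 17, 44, 4, 19, 41, 3, 32]
Tree (level-order array): [2, None, 40, 17, 44, 4, 19, 41, None, 3, None, None, 32]
BFS from the root, enqueuing left then right child of each popped node:
  queue [2] -> pop 2, enqueue [40], visited so far: [2]
  queue [40] -> pop 40, enqueue [17, 44], visited so far: [2, 40]
  queue [17, 44] -> pop 17, enqueue [4, 19], visited so far: [2, 40, 17]
  queue [44, 4, 19] -> pop 44, enqueue [41], visited so far: [2, 40, 17, 44]
  queue [4, 19, 41] -> pop 4, enqueue [3], visited so far: [2, 40, 17, 44, 4]
  queue [19, 41, 3] -> pop 19, enqueue [32], visited so far: [2, 40, 17, 44, 4, 19]
  queue [41, 3, 32] -> pop 41, enqueue [none], visited so far: [2, 40, 17, 44, 4, 19, 41]
  queue [3, 32] -> pop 3, enqueue [none], visited so far: [2, 40, 17, 44, 4, 19, 41, 3]
  queue [32] -> pop 32, enqueue [none], visited so far: [2, 40, 17, 44, 4, 19, 41, 3, 32]
Result: [2, 40, 17, 44, 4, 19, 41, 3, 32]


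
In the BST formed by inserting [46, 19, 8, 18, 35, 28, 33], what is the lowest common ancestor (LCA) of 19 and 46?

Tree insertion order: [46, 19, 8, 18, 35, 28, 33]
Tree (level-order array): [46, 19, None, 8, 35, None, 18, 28, None, None, None, None, 33]
In a BST, the LCA of p=19, q=46 is the first node v on the
root-to-leaf path with p <= v <= q (go left if both < v, right if both > v).
Walk from root:
  at 46: 19 <= 46 <= 46, this is the LCA
LCA = 46


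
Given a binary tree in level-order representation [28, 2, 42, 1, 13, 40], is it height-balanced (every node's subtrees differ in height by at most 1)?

Tree (level-order array): [28, 2, 42, 1, 13, 40]
Definition: a tree is height-balanced if, at every node, |h(left) - h(right)| <= 1 (empty subtree has height -1).
Bottom-up per-node check:
  node 1: h_left=-1, h_right=-1, diff=0 [OK], height=0
  node 13: h_left=-1, h_right=-1, diff=0 [OK], height=0
  node 2: h_left=0, h_right=0, diff=0 [OK], height=1
  node 40: h_left=-1, h_right=-1, diff=0 [OK], height=0
  node 42: h_left=0, h_right=-1, diff=1 [OK], height=1
  node 28: h_left=1, h_right=1, diff=0 [OK], height=2
All nodes satisfy the balance condition.
Result: Balanced


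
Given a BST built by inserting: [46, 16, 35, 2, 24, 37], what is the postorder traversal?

Tree insertion order: [46, 16, 35, 2, 24, 37]
Tree (level-order array): [46, 16, None, 2, 35, None, None, 24, 37]
Postorder traversal: [2, 24, 37, 35, 16, 46]


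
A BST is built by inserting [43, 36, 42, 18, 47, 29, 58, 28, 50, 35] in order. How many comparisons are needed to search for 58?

Search path for 58: 43 -> 47 -> 58
Found: True
Comparisons: 3


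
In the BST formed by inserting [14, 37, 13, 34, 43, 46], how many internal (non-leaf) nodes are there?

Tree built from: [14, 37, 13, 34, 43, 46]
Tree (level-order array): [14, 13, 37, None, None, 34, 43, None, None, None, 46]
Rule: An internal node has at least one child.
Per-node child counts:
  node 14: 2 child(ren)
  node 13: 0 child(ren)
  node 37: 2 child(ren)
  node 34: 0 child(ren)
  node 43: 1 child(ren)
  node 46: 0 child(ren)
Matching nodes: [14, 37, 43]
Count of internal (non-leaf) nodes: 3


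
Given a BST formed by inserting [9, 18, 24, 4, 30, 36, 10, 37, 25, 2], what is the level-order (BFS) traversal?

Tree insertion order: [9, 18, 24, 4, 30, 36, 10, 37, 25, 2]
Tree (level-order array): [9, 4, 18, 2, None, 10, 24, None, None, None, None, None, 30, 25, 36, None, None, None, 37]
BFS from the root, enqueuing left then right child of each popped node:
  queue [9] -> pop 9, enqueue [4, 18], visited so far: [9]
  queue [4, 18] -> pop 4, enqueue [2], visited so far: [9, 4]
  queue [18, 2] -> pop 18, enqueue [10, 24], visited so far: [9, 4, 18]
  queue [2, 10, 24] -> pop 2, enqueue [none], visited so far: [9, 4, 18, 2]
  queue [10, 24] -> pop 10, enqueue [none], visited so far: [9, 4, 18, 2, 10]
  queue [24] -> pop 24, enqueue [30], visited so far: [9, 4, 18, 2, 10, 24]
  queue [30] -> pop 30, enqueue [25, 36], visited so far: [9, 4, 18, 2, 10, 24, 30]
  queue [25, 36] -> pop 25, enqueue [none], visited so far: [9, 4, 18, 2, 10, 24, 30, 25]
  queue [36] -> pop 36, enqueue [37], visited so far: [9, 4, 18, 2, 10, 24, 30, 25, 36]
  queue [37] -> pop 37, enqueue [none], visited so far: [9, 4, 18, 2, 10, 24, 30, 25, 36, 37]
Result: [9, 4, 18, 2, 10, 24, 30, 25, 36, 37]


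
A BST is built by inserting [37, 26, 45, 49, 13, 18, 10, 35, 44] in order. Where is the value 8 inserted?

Starting tree (level order): [37, 26, 45, 13, 35, 44, 49, 10, 18]
Insertion path: 37 -> 26 -> 13 -> 10
Result: insert 8 as left child of 10
Final tree (level order): [37, 26, 45, 13, 35, 44, 49, 10, 18, None, None, None, None, None, None, 8]


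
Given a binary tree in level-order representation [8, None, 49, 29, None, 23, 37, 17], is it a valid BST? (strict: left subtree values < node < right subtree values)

Level-order array: [8, None, 49, 29, None, 23, 37, 17]
Validate using subtree bounds (lo, hi): at each node, require lo < value < hi,
then recurse left with hi=value and right with lo=value.
Preorder trace (stopping at first violation):
  at node 8 with bounds (-inf, +inf): OK
  at node 49 with bounds (8, +inf): OK
  at node 29 with bounds (8, 49): OK
  at node 23 with bounds (8, 29): OK
  at node 17 with bounds (8, 23): OK
  at node 37 with bounds (29, 49): OK
No violation found at any node.
Result: Valid BST


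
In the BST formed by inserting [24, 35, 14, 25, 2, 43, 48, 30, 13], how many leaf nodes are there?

Tree built from: [24, 35, 14, 25, 2, 43, 48, 30, 13]
Tree (level-order array): [24, 14, 35, 2, None, 25, 43, None, 13, None, 30, None, 48]
Rule: A leaf has 0 children.
Per-node child counts:
  node 24: 2 child(ren)
  node 14: 1 child(ren)
  node 2: 1 child(ren)
  node 13: 0 child(ren)
  node 35: 2 child(ren)
  node 25: 1 child(ren)
  node 30: 0 child(ren)
  node 43: 1 child(ren)
  node 48: 0 child(ren)
Matching nodes: [13, 30, 48]
Count of leaf nodes: 3


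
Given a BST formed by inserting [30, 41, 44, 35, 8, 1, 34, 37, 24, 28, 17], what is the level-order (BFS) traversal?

Tree insertion order: [30, 41, 44, 35, 8, 1, 34, 37, 24, 28, 17]
Tree (level-order array): [30, 8, 41, 1, 24, 35, 44, None, None, 17, 28, 34, 37]
BFS from the root, enqueuing left then right child of each popped node:
  queue [30] -> pop 30, enqueue [8, 41], visited so far: [30]
  queue [8, 41] -> pop 8, enqueue [1, 24], visited so far: [30, 8]
  queue [41, 1, 24] -> pop 41, enqueue [35, 44], visited so far: [30, 8, 41]
  queue [1, 24, 35, 44] -> pop 1, enqueue [none], visited so far: [30, 8, 41, 1]
  queue [24, 35, 44] -> pop 24, enqueue [17, 28], visited so far: [30, 8, 41, 1, 24]
  queue [35, 44, 17, 28] -> pop 35, enqueue [34, 37], visited so far: [30, 8, 41, 1, 24, 35]
  queue [44, 17, 28, 34, 37] -> pop 44, enqueue [none], visited so far: [30, 8, 41, 1, 24, 35, 44]
  queue [17, 28, 34, 37] -> pop 17, enqueue [none], visited so far: [30, 8, 41, 1, 24, 35, 44, 17]
  queue [28, 34, 37] -> pop 28, enqueue [none], visited so far: [30, 8, 41, 1, 24, 35, 44, 17, 28]
  queue [34, 37] -> pop 34, enqueue [none], visited so far: [30, 8, 41, 1, 24, 35, 44, 17, 28, 34]
  queue [37] -> pop 37, enqueue [none], visited so far: [30, 8, 41, 1, 24, 35, 44, 17, 28, 34, 37]
Result: [30, 8, 41, 1, 24, 35, 44, 17, 28, 34, 37]


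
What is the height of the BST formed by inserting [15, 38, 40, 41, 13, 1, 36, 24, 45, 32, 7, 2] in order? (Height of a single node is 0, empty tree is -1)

Insertion order: [15, 38, 40, 41, 13, 1, 36, 24, 45, 32, 7, 2]
Tree (level-order array): [15, 13, 38, 1, None, 36, 40, None, 7, 24, None, None, 41, 2, None, None, 32, None, 45]
Compute height bottom-up (empty subtree = -1):
  height(2) = 1 + max(-1, -1) = 0
  height(7) = 1 + max(0, -1) = 1
  height(1) = 1 + max(-1, 1) = 2
  height(13) = 1 + max(2, -1) = 3
  height(32) = 1 + max(-1, -1) = 0
  height(24) = 1 + max(-1, 0) = 1
  height(36) = 1 + max(1, -1) = 2
  height(45) = 1 + max(-1, -1) = 0
  height(41) = 1 + max(-1, 0) = 1
  height(40) = 1 + max(-1, 1) = 2
  height(38) = 1 + max(2, 2) = 3
  height(15) = 1 + max(3, 3) = 4
Height = 4


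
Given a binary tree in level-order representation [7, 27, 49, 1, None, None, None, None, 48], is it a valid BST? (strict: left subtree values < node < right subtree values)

Level-order array: [7, 27, 49, 1, None, None, None, None, 48]
Validate using subtree bounds (lo, hi): at each node, require lo < value < hi,
then recurse left with hi=value and right with lo=value.
Preorder trace (stopping at first violation):
  at node 7 with bounds (-inf, +inf): OK
  at node 27 with bounds (-inf, 7): VIOLATION
Node 27 violates its bound: not (-inf < 27 < 7).
Result: Not a valid BST


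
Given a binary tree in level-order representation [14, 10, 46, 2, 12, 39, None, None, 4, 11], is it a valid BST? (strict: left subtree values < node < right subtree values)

Level-order array: [14, 10, 46, 2, 12, 39, None, None, 4, 11]
Validate using subtree bounds (lo, hi): at each node, require lo < value < hi,
then recurse left with hi=value and right with lo=value.
Preorder trace (stopping at first violation):
  at node 14 with bounds (-inf, +inf): OK
  at node 10 with bounds (-inf, 14): OK
  at node 2 with bounds (-inf, 10): OK
  at node 4 with bounds (2, 10): OK
  at node 12 with bounds (10, 14): OK
  at node 11 with bounds (10, 12): OK
  at node 46 with bounds (14, +inf): OK
  at node 39 with bounds (14, 46): OK
No violation found at any node.
Result: Valid BST


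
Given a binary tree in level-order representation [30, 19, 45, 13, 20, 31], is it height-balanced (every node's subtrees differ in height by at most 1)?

Tree (level-order array): [30, 19, 45, 13, 20, 31]
Definition: a tree is height-balanced if, at every node, |h(left) - h(right)| <= 1 (empty subtree has height -1).
Bottom-up per-node check:
  node 13: h_left=-1, h_right=-1, diff=0 [OK], height=0
  node 20: h_left=-1, h_right=-1, diff=0 [OK], height=0
  node 19: h_left=0, h_right=0, diff=0 [OK], height=1
  node 31: h_left=-1, h_right=-1, diff=0 [OK], height=0
  node 45: h_left=0, h_right=-1, diff=1 [OK], height=1
  node 30: h_left=1, h_right=1, diff=0 [OK], height=2
All nodes satisfy the balance condition.
Result: Balanced
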